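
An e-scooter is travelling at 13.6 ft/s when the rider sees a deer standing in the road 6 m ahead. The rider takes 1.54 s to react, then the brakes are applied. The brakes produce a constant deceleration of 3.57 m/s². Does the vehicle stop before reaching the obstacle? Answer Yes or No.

No

13.6 ft/s × 0.3048 = 4.1453 m/s.
Reaction distance = 4.1453 × 1.54 = 6.384 m.
Braking distance = v²/(2a) = 17.184 / 7.140 = 2.407 m.
Total stopping distance = 6.384 + 2.407 = 8.791 m, vs 6 m available — it cannot stop in time and overshoots by 8.791 − 6 = 2.791 m.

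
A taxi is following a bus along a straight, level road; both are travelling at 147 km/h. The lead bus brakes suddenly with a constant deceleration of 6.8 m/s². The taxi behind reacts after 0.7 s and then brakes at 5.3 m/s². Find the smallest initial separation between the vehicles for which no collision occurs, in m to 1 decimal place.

147 km/h ÷ 3.6 = 40.8333 m/s.
Leader travels v²/(2a_L) = 1667.358 / 13.600 = 122.600 m before stopping.
Follower covers v·t_r = 40.8333 × 0.7 = 28.583 m while reacting, then v²/(2a_F) = 1667.358 / 10.600 = 157.298 m while braking, for a total of 28.583 + 157.298 = 185.881 m.
Since a_F ≤ a_L and the follower starts braking later, the follower is never slower than the leader, so the closest approach is when both have stopped.
Minimum gap = 185.881 − 122.600 = 63.281 m.

Minimum gap ≈ 63.3 m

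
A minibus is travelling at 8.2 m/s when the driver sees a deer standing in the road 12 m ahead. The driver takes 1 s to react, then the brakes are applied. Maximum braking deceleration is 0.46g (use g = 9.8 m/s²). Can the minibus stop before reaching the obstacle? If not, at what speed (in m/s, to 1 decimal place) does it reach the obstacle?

a = 0.46 × 9.8 = 4.508 m/s².
Reaction distance = 8.2000 × 1 = 8.200 m.
Braking distance needed to stop: v²/(2a) = 67.240 / 9.016 = 7.458 m, so total needed = 8.200 + 7.458 = 15.658 m > 12 m — it cannot stop.
Distance remaining when braking begins: 12 − 8.200 = 3.800 m.
v² = v₀² − 2a·d = 67.240 − 2 × 4.508 × 3.800 = 32.979 m²/s².
v = √32.979 = 5.743 m/s.

No — it strikes the obstacle at 5.7 m/s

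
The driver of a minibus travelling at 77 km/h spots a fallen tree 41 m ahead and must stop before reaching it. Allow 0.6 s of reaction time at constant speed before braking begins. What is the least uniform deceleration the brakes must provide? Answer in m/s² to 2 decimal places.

77 km/h ÷ 3.6 = 21.3889 m/s.
Distance covered during reaction = 21.3889 × 0.6 = 12.833 m.
Distance available for braking: 41 − 12.833 = 28.167 m.
v² = 2a·d ⇒ a = v²/(2d) = 21.3889² / (2 × 28.167) = 457.485 / 56.334 = 8.1209 m/s².

Required deceleration ≈ 8.12 m/s²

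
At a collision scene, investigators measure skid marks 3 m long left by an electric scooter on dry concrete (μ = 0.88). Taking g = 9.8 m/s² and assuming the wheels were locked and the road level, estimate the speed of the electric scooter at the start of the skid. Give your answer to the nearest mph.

Initial speed ≈ 16 mph

Deceleration a = μg = 0.88 × 9.8 = 8.624 m/s².
v = √(2a·d) = √(2 × 8.624 × 3) = √51.744 = 7.1933 m/s.
= 7.1933 ÷ 0.44704 = 16.091 mph.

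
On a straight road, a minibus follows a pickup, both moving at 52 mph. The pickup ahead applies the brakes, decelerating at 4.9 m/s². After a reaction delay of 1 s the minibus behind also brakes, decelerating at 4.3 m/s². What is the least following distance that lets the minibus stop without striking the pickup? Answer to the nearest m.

52 mph × 0.44704 = 23.2461 m/s.
Leader travels v²/(2a_L) = 540.381 / 9.800 = 55.141 m before stopping.
Follower covers v·t_r = 23.2461 × 1 = 23.246 m while reacting, then v²/(2a_F) = 540.381 / 8.600 = 62.835 m while braking, for a total of 23.246 + 62.835 = 86.081 m.
Since a_F ≤ a_L and the follower starts braking later, the follower is never slower than the leader, so the closest approach is when both have stopped.
Minimum gap = 86.081 − 55.141 = 30.940 m.

Minimum gap ≈ 31 m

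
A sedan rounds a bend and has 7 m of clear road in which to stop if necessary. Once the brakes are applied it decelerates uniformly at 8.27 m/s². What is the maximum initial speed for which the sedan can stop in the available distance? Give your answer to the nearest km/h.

Maximum speed ≈ 39 km/h

v²/(2a) = d ⇒ v = √(2 × 8.270 × 7) = √115.78 = 10.7601 m/s.
10.7601 m/s × 3.6 = 38.736 km/h.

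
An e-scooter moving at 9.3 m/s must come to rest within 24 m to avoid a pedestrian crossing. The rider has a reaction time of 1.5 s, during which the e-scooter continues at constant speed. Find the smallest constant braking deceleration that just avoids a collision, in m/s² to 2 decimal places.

Required deceleration ≈ 4.30 m/s²

Distance covered during reaction = 9.3000 × 1.5 = 13.950 m.
Distance available for braking: 24 − 13.950 = 10.050 m.
v² = 2a·d ⇒ a = v²/(2d) = 9.3000² / (2 × 10.050) = 86.490 / 20.100 = 4.3030 m/s².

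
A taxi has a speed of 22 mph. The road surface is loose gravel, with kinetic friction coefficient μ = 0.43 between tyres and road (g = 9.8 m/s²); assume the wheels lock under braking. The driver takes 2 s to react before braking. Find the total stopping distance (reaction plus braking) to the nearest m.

22 mph × 0.44704 = 9.8349 m/s.
a = μg = 0.43 × 9.8 = 4.214 m/s².
Reaction distance = v·t_r = 9.8349 × 2 = 19.670 m.
Braking distance = v²/(2a) = 9.8349² / (2 × 4.214) = 96.725 / 8.428 = 11.477 m.
Total = 19.670 + 11.477 = 31.147 m.

Total stopping distance ≈ 31 m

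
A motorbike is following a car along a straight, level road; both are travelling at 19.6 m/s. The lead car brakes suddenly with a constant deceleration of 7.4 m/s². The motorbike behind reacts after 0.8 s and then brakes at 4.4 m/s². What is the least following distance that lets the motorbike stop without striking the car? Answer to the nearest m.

Minimum gap ≈ 33 m

Leader travels v²/(2a_L) = 384.160 / 14.800 = 25.957 m before stopping.
Follower covers v·t_r = 19.6000 × 0.8 = 15.680 m while reacting, then v²/(2a_F) = 384.160 / 8.800 = 43.655 m while braking, for a total of 15.680 + 43.655 = 59.335 m.
Since a_F ≤ a_L and the follower starts braking later, the follower is never slower than the leader, so the closest approach is when both have stopped.
Minimum gap = 59.335 − 25.957 = 33.378 m.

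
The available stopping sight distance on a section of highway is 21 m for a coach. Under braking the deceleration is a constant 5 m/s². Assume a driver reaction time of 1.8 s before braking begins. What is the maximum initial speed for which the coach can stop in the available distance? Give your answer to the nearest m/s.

Stopping distance: v·t_r + v²/(2a) = 21 with t_r = 1.8 s and a = 5.000 m/s².
So v² + 18.000 v − 210.00 = 0.
Positive root: v = −a·t_r + √((a·t_r)² + 2a·d) = −9.000 + √(81.000 + 210.00) = 8.0587 m/s.

Maximum speed ≈ 8 m/s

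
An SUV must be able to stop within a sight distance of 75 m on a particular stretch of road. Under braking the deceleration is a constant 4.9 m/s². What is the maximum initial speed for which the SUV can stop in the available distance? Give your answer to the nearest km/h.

Maximum speed ≈ 98 km/h

v²/(2a) = d ⇒ v = √(2 × 4.900 × 75) = √735.00 = 27.1109 m/s.
27.1109 m/s × 3.6 = 97.599 km/h.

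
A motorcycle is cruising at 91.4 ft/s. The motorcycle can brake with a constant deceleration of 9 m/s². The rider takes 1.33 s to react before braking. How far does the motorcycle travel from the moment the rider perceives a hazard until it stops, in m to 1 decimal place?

91.4 ft/s × 0.3048 = 27.8587 m/s.
Reaction distance = v·t_r = 27.8587 × 1.33 = 37.052 m.
Braking distance = v²/(2a) = 27.8587² / (2 × 9.000) = 776.107 / 18.000 = 43.117 m.
Total = 37.052 + 43.117 = 80.169 m.

Total stopping distance ≈ 80.2 m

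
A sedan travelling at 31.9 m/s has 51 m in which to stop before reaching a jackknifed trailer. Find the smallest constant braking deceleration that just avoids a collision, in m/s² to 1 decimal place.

Required deceleration ≈ 10.0 m/s²

v² = 2a·d ⇒ a = v²/(2d) = 31.9000² / (2 × 51.000) = 1017.610 / 102.000 = 9.9766 m/s².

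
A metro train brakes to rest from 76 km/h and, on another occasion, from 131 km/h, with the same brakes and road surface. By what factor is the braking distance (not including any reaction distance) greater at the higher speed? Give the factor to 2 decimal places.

Factor ≈ 2.97

Braking distance d = v²/(2a), so with a fixed, d ∝ v².
Factor = (131/76)² = 1.7237² = 2.9711.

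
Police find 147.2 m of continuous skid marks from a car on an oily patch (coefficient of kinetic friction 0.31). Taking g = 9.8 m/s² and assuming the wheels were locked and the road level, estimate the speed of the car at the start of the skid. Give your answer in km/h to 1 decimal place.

Initial speed ≈ 107.7 km/h

Deceleration a = μg = 0.31 × 9.8 = 3.038 m/s².
v = √(2a·d) = √(2 × 3.038 × 147.2) = √894.387 = 29.9063 m/s.
= 29.9063 × 3.6 = 107.663 km/h.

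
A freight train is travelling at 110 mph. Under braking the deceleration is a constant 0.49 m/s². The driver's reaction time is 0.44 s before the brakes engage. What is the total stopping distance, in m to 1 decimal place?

Total stopping distance ≈ 2489.1 m

110 mph × 0.44704 = 49.1744 m/s.
Reaction distance = v·t_r = 49.1744 × 0.44 = 21.637 m.
Braking distance = v²/(2a) = 49.1744² / (2 × 0.490) = 2418.122 / 0.980 = 2467.471 m.
Total = 21.637 + 2467.471 = 2489.108 m.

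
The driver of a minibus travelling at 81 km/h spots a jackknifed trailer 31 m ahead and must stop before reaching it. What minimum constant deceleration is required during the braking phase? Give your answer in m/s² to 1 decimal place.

Required deceleration ≈ 8.2 m/s²

81 km/h ÷ 3.6 = 22.5000 m/s.
v² = 2a·d ⇒ a = v²/(2d) = 22.5000² / (2 × 31.000) = 506.250 / 62.000 = 8.1653 m/s².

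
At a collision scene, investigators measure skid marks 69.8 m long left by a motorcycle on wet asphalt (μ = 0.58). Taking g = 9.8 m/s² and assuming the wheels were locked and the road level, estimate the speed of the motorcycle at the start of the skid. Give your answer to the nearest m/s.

Deceleration a = μg = 0.58 × 9.8 = 5.684 m/s².
v = √(2a·d) = √(2 × 5.684 × 69.8) = √793.486 = 28.1689 m/s.

Initial speed ≈ 28 m/s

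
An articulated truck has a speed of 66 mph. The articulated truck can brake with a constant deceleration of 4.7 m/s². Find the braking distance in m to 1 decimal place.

66 mph × 0.44704 = 29.5046 m/s.
Braking distance = v²/(2a) = 29.5046² / (2 × 4.700) = 870.521 / 9.400 = 92.609 m.

Braking distance ≈ 92.6 m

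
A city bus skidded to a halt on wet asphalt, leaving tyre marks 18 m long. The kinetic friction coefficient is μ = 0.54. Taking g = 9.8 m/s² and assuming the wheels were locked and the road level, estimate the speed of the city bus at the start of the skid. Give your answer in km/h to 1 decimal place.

Initial speed ≈ 49.7 km/h

Deceleration a = μg = 0.54 × 9.8 = 5.292 m/s².
v = √(2a·d) = √(2 × 5.292 × 18) = √190.512 = 13.8026 m/s.
= 13.8026 × 3.6 = 49.689 km/h.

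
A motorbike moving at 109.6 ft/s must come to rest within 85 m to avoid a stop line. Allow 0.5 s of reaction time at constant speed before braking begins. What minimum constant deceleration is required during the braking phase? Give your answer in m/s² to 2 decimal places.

109.6 ft/s × 0.3048 = 33.4061 m/s.
Distance covered during reaction = 33.4061 × 0.5 = 16.703 m.
Distance available for braking: 85 − 16.703 = 68.297 m.
v² = 2a·d ⇒ a = v²/(2d) = 33.4061² / (2 × 68.297) = 1115.968 / 136.594 = 8.1700 m/s².

Required deceleration ≈ 8.17 m/s²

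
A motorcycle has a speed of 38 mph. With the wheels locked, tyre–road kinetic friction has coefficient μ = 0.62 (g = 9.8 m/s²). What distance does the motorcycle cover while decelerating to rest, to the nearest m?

Braking distance ≈ 24 m

38 mph × 0.44704 = 16.9875 m/s.
a = μg = 0.62 × 9.8 = 6.076 m/s².
Braking distance = v²/(2a) = 16.9875² / (2 × 6.076) = 288.575 / 12.152 = 23.747 m.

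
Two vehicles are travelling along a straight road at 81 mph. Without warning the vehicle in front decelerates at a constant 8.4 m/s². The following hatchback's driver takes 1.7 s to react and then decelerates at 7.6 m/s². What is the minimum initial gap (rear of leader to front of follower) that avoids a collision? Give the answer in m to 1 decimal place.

Minimum gap ≈ 69.8 m

81 mph × 0.44704 = 36.2102 m/s.
Leader travels v²/(2a_L) = 1311.179 / 16.800 = 78.046 m before stopping.
Follower covers v·t_r = 36.2102 × 1.7 = 61.557 m while reacting, then v²/(2a_F) = 1311.179 / 15.200 = 86.262 m while braking, for a total of 61.557 + 86.262 = 147.819 m.
Since a_F ≤ a_L and the follower starts braking later, the follower is never slower than the leader, so the closest approach is when both have stopped.
Minimum gap = 147.819 − 78.046 = 69.773 m.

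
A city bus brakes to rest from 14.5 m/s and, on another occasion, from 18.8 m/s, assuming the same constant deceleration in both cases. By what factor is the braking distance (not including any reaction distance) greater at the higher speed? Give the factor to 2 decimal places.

Braking distance d = v²/(2a), so with a fixed, d ∝ v².
Factor = (18.8/14.5)² = 1.2966² = 1.6812.

Factor ≈ 1.68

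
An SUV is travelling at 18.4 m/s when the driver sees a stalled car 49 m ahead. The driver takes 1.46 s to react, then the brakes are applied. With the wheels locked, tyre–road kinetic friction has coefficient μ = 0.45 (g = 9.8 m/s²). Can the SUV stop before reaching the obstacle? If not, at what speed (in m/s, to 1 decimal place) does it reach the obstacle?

No — it strikes the obstacle at 12.0 m/s

a = μg = 0.45 × 9.8 = 4.410 m/s².
Reaction distance = 18.4000 × 1.46 = 26.864 m.
Braking distance needed to stop: v²/(2a) = 338.560 / 8.820 = 38.385 m, so total needed = 26.864 + 38.385 = 65.249 m > 49 m — it cannot stop.
Distance remaining when braking begins: 49 − 26.864 = 22.136 m.
v² = v₀² − 2a·d = 338.560 − 2 × 4.410 × 22.136 = 143.320 m²/s².
v = √143.320 = 11.972 m/s.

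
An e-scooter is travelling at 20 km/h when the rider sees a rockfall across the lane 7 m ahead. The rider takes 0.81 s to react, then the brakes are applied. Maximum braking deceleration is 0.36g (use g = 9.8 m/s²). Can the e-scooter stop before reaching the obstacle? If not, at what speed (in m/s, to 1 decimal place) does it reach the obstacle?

20 km/h ÷ 3.6 = 5.5556 m/s.
a = 0.36 × 9.8 = 3.528 m/s².
Reaction distance = 5.5556 × 0.81 = 4.500 m.
Braking distance needed to stop: v²/(2a) = 30.865 / 7.056 = 4.374 m, so total needed = 4.500 + 4.374 = 8.874 m > 7 m — it cannot stop.
Distance remaining when braking begins: 7 − 4.500 = 2.500 m.
v² = v₀² − 2a·d = 30.865 − 2 × 3.528 × 2.500 = 13.225 m²/s².
v = √13.225 = 3.637 m/s.

No — it strikes the obstacle at 3.6 m/s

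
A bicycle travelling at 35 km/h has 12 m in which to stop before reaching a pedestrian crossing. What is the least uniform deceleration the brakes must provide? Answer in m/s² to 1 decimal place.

35 km/h ÷ 3.6 = 9.7222 m/s.
v² = 2a·d ⇒ a = v²/(2d) = 9.7222² / (2 × 12.000) = 94.521 / 24.000 = 3.9384 m/s².

Required deceleration ≈ 3.9 m/s²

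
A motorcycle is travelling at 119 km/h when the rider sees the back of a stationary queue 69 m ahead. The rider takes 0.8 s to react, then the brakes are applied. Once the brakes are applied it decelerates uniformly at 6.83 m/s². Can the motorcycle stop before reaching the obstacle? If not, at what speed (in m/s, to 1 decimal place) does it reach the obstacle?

119 km/h ÷ 3.6 = 33.0556 m/s.
Reaction distance = 33.0556 × 0.8 = 26.444 m.
Braking distance needed to stop: v²/(2a) = 1092.673 / 13.660 = 79.991 m, so total needed = 26.444 + 79.991 = 106.435 m > 69 m — it cannot stop.
Distance remaining when braking begins: 69 − 26.444 = 42.556 m.
v² = v₀² − 2a·d = 1092.673 − 2 × 6.830 × 42.556 = 511.358 m²/s².
v = √511.358 = 22.613 m/s.

No — it strikes the obstacle at 22.6 m/s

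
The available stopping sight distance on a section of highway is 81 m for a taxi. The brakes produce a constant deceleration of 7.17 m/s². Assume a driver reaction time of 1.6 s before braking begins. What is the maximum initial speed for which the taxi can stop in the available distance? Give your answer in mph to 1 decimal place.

Stopping distance: v·t_r + v²/(2a) = 81 with t_r = 1.6 s and a = 7.170 m/s².
So v² + 22.944 v − 1161.54 = 0.
Positive root: v = −a·t_r + √((a·t_r)² + 2a·d) = −11.472 + √(131.607 + 1161.54) = 24.4884 m/s.
24.4884 m/s ÷ 0.44704 = 54.779 mph.

Maximum speed ≈ 54.8 mph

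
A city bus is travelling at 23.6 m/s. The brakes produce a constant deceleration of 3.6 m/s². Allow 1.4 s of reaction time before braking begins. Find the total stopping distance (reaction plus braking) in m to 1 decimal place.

Reaction distance = v·t_r = 23.6000 × 1.4 = 33.040 m.
Braking distance = v²/(2a) = 23.6000² / (2 × 3.600) = 556.960 / 7.200 = 77.356 m.
Total = 33.040 + 77.356 = 110.396 m.

Total stopping distance ≈ 110.4 m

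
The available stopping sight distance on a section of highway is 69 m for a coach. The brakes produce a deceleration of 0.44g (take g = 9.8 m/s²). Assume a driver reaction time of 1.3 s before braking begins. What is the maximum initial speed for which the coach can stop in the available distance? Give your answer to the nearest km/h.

a = 0.44 × 9.8 = 4.312 m/s².
Stopping distance: v·t_r + v²/(2a) = 69 with t_r = 1.3 s and a = 4.312 m/s².
So v² + 11.211 v − 595.06 = 0.
Positive root: v = −a·t_r + √((a·t_r)² + 2a·d) = −5.606 + √(31.427 + 595.06) = 19.4237 m/s.
19.4237 m/s × 3.6 = 69.925 km/h.

Maximum speed ≈ 70 km/h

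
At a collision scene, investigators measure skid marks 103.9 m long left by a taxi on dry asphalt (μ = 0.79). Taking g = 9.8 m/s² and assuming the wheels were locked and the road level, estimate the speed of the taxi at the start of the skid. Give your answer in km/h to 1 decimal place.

Deceleration a = μg = 0.79 × 9.8 = 7.742 m/s².
v = √(2a·d) = √(2 × 7.742 × 103.9) = √1608.788 = 40.1097 m/s.
= 40.1097 × 3.6 = 144.395 km/h.

Initial speed ≈ 144.4 km/h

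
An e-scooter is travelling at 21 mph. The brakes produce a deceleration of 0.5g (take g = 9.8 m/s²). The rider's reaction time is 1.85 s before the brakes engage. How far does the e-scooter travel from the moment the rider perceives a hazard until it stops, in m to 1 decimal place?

21 mph × 0.44704 = 9.3878 m/s.
a = 0.5 × 9.8 = 4.900 m/s².
Reaction distance = v·t_r = 9.3878 × 1.85 = 17.367 m.
Braking distance = v²/(2a) = 9.3878² / (2 × 4.900) = 88.131 / 9.800 = 8.993 m.
Total = 17.367 + 8.993 = 26.360 m.

Total stopping distance ≈ 26.4 m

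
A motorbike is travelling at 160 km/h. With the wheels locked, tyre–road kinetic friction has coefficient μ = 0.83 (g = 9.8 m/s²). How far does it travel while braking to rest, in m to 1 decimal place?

160 km/h ÷ 3.6 = 44.4444 m/s.
a = μg = 0.83 × 9.8 = 8.134 m/s².
Braking distance = v²/(2a) = 44.4444² / (2 × 8.134) = 1975.305 / 16.268 = 121.423 m.

Braking distance ≈ 121.4 m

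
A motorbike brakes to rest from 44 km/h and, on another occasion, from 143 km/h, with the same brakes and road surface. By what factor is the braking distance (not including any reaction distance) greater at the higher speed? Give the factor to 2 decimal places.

Braking distance d = v²/(2a), so with a fixed, d ∝ v².
Factor = (143/44)² = 3.2500² = 10.5625.

Factor ≈ 10.56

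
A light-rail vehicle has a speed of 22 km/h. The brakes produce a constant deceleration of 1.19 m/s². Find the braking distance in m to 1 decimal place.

Braking distance ≈ 15.7 m

22 km/h ÷ 3.6 = 6.1111 m/s.
Braking distance = v²/(2a) = 6.1111² / (2 × 1.190) = 37.346 / 2.380 = 15.692 m.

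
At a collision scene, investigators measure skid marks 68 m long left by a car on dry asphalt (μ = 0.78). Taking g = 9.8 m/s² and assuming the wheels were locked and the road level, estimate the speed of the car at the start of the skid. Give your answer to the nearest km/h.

Initial speed ≈ 116 km/h

Deceleration a = μg = 0.78 × 9.8 = 7.644 m/s².
v = √(2a·d) = √(2 × 7.644 × 68) = √1039.584 = 32.2426 m/s.
= 32.2426 × 3.6 = 116.073 km/h.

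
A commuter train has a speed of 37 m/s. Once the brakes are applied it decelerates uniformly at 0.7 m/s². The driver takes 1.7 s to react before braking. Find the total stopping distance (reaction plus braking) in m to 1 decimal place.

Total stopping distance ≈ 1040.8 m

Reaction distance = v·t_r = 37.0000 × 1.7 = 62.900 m.
Braking distance = v²/(2a) = 37.0000² / (2 × 0.700) = 1369.000 / 1.400 = 977.857 m.
Total = 62.900 + 977.857 = 1040.757 m.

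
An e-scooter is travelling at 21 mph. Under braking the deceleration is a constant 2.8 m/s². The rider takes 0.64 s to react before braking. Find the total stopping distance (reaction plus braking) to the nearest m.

Total stopping distance ≈ 22 m

21 mph × 0.44704 = 9.3878 m/s.
Reaction distance = v·t_r = 9.3878 × 0.64 = 6.008 m.
Braking distance = v²/(2a) = 9.3878² / (2 × 2.800) = 88.131 / 5.600 = 15.738 m.
Total = 6.008 + 15.738 = 21.746 m.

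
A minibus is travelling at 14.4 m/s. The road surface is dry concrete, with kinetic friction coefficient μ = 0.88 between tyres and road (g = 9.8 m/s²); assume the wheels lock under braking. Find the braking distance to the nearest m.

Braking distance ≈ 12 m

a = μg = 0.88 × 9.8 = 8.624 m/s².
Braking distance = v²/(2a) = 14.4000² / (2 × 8.624) = 207.360 / 17.248 = 12.022 m.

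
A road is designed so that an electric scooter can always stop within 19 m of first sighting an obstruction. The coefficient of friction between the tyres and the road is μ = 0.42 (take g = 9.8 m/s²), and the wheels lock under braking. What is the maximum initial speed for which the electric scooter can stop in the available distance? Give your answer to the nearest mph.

Maximum speed ≈ 28 mph

a = μg = 0.42 × 9.8 = 4.116 m/s².
v²/(2a) = d ⇒ v = √(2 × 4.116 × 19) = √156.41 = 12.5064 m/s.
12.5064 m/s ÷ 0.44704 = 27.976 mph.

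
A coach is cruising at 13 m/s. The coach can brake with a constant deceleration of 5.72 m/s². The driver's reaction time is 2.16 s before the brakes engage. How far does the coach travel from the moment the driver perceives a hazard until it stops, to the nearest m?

Reaction distance = v·t_r = 13.0000 × 2.16 = 28.080 m.
Braking distance = v²/(2a) = 13.0000² / (2 × 5.720) = 169.000 / 11.440 = 14.773 m.
Total = 28.080 + 14.773 = 42.853 m.

Total stopping distance ≈ 43 m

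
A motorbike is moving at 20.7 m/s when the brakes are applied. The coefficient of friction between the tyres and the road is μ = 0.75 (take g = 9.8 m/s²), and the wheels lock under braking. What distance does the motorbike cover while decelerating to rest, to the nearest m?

Braking distance ≈ 29 m

a = μg = 0.75 × 9.8 = 7.350 m/s².
Braking distance = v²/(2a) = 20.7000² / (2 × 7.350) = 428.490 / 14.700 = 29.149 m.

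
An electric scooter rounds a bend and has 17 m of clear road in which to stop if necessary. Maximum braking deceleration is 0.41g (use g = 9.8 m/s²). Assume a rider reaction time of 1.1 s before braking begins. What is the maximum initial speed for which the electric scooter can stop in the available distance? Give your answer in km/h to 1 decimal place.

a = 0.41 × 9.8 = 4.018 m/s².
Stopping distance: v·t_r + v²/(2a) = 17 with t_r = 1.1 s and a = 4.018 m/s².
So v² + 8.840 v − 136.61 = 0.
Positive root: v = −a·t_r + √((a·t_r)² + 2a·d) = −4.420 + √(19.536 + 136.61) = 8.0758 m/s.
8.0758 m/s × 3.6 = 29.073 km/h.

Maximum speed ≈ 29.1 km/h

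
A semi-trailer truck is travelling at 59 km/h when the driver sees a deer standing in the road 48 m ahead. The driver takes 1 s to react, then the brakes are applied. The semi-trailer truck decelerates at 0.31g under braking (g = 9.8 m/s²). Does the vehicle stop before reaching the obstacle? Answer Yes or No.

59 km/h ÷ 3.6 = 16.3889 m/s.
a = 0.31 × 9.8 = 3.038 m/s².
Reaction distance = 16.3889 × 1 = 16.389 m.
Braking distance = v²/(2a) = 268.596 / 6.076 = 44.206 m.
Total stopping distance = 16.389 + 44.206 = 60.595 m, vs 48 m available — it cannot stop in time and overshoots by 60.595 − 48 = 12.595 m.

No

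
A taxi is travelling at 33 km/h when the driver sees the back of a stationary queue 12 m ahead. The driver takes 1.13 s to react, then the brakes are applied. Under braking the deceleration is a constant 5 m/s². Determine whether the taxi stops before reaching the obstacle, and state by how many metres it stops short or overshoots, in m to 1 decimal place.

33 km/h ÷ 3.6 = 9.1667 m/s.
Reaction distance = 9.1667 × 1.13 = 10.358 m.
Braking distance = v²/(2a) = 84.028 / 10.000 = 8.403 m.
Total stopping distance = 10.358 + 8.403 = 18.761 m, vs 12 m available — it cannot stop in time and overshoots by 18.761 − 12 = 6.761 m.

No — it overshoots by 6.8 m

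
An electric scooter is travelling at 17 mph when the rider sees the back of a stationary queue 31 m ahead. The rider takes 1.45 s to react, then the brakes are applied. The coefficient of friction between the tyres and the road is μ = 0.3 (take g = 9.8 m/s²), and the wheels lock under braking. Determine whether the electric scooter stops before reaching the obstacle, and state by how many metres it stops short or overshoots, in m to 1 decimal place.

17 mph × 0.44704 = 7.5997 m/s.
a = μg = 0.3 × 9.8 = 2.940 m/s².
Reaction distance = 7.5997 × 1.45 = 11.020 m.
Braking distance = v²/(2a) = 57.755 / 5.880 = 9.822 m.
Total stopping distance = 11.020 + 9.822 = 20.842 m, vs 31 m available — it stops with 31 − 20.842 = 10.158 m to spare.

Yes — it stops 10.2 m short of the obstacle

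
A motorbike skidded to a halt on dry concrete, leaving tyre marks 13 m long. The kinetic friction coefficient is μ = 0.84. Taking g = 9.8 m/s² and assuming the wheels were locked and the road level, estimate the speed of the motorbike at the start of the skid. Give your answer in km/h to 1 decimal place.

Initial speed ≈ 52.7 km/h

Deceleration a = μg = 0.84 × 9.8 = 8.232 m/s².
v = √(2a·d) = √(2 × 8.232 × 13) = √214.032 = 14.6298 m/s.
= 14.6298 × 3.6 = 52.667 km/h.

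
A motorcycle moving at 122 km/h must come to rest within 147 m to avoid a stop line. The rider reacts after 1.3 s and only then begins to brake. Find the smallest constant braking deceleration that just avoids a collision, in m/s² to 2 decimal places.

Required deceleration ≈ 5.58 m/s²

122 km/h ÷ 3.6 = 33.8889 m/s.
Distance covered during reaction = 33.8889 × 1.3 = 44.056 m.
Distance available for braking: 147 − 44.056 = 102.944 m.
v² = 2a·d ⇒ a = v²/(2d) = 33.8889² / (2 × 102.944) = 1148.458 / 205.888 = 5.5781 m/s².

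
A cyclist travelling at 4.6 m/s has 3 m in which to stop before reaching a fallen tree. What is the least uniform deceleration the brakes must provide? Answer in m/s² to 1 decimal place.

Required deceleration ≈ 3.5 m/s²

v² = 2a·d ⇒ a = v²/(2d) = 4.6000² / (2 × 3.000) = 21.160 / 6.000 = 3.5267 m/s².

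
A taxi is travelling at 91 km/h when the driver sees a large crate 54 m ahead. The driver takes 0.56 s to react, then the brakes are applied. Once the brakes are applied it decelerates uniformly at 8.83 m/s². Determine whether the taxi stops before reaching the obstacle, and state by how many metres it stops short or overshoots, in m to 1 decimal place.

91 km/h ÷ 3.6 = 25.2778 m/s.
Reaction distance = 25.2778 × 0.56 = 14.156 m.
Braking distance = v²/(2a) = 638.967 / 17.660 = 36.182 m.
Total stopping distance = 14.156 + 36.182 = 50.338 m, vs 54 m available — it stops with 54 − 50.338 = 3.662 m to spare.

Yes — it stops 3.7 m short of the obstacle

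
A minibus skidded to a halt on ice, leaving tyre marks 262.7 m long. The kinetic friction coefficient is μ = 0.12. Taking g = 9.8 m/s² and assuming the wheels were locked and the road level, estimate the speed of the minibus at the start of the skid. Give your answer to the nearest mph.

Deceleration a = μg = 0.12 × 9.8 = 1.176 m/s².
v = √(2a·d) = √(2 × 1.176 × 262.7) = √617.870 = 24.8570 m/s.
= 24.8570 ÷ 0.44704 = 55.604 mph.

Initial speed ≈ 56 mph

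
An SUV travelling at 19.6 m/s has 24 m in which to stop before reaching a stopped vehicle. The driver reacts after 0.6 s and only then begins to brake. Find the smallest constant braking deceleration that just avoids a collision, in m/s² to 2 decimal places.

Distance covered during reaction = 19.6000 × 0.6 = 11.760 m.
Distance available for braking: 24 − 11.760 = 12.240 m.
v² = 2a·d ⇒ a = v²/(2d) = 19.6000² / (2 × 12.240) = 384.160 / 24.480 = 15.6928 m/s².

Required deceleration ≈ 15.69 m/s²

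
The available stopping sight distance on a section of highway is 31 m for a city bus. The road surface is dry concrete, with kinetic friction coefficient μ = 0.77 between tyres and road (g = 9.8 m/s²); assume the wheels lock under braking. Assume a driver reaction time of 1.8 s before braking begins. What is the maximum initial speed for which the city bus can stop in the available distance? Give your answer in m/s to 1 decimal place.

Maximum speed ≈ 12.0 m/s

a = μg = 0.77 × 9.8 = 7.546 m/s².
Stopping distance: v·t_r + v²/(2a) = 31 with t_r = 1.8 s and a = 7.546 m/s².
So v² + 27.166 v − 467.85 = 0.
Positive root: v = −a·t_r + √((a·t_r)² + 2a·d) = −13.583 + √(184.498 + 467.85) = 11.9581 m/s.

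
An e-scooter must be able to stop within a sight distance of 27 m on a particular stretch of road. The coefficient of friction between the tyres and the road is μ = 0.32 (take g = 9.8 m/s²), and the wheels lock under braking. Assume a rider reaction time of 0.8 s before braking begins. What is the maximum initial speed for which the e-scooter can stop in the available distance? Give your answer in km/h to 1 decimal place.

a = μg = 0.32 × 9.8 = 3.136 m/s².
Stopping distance: v·t_r + v²/(2a) = 27 with t_r = 0.8 s and a = 3.136 m/s².
So v² + 5.018 v − 169.34 = 0.
Positive root: v = −a·t_r + √((a·t_r)² + 2a·d) = −2.509 + √(6.295 + 169.34) = 10.7437 m/s.
10.7437 m/s × 3.6 = 38.677 km/h.

Maximum speed ≈ 38.7 km/h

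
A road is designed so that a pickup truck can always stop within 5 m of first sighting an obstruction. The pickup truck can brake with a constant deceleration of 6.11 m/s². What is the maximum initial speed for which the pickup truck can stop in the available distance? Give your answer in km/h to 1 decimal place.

Maximum speed ≈ 28.1 km/h

v²/(2a) = d ⇒ v = √(2 × 6.110 × 5) = √61.10 = 7.8166 m/s.
7.8166 m/s × 3.6 = 28.140 km/h.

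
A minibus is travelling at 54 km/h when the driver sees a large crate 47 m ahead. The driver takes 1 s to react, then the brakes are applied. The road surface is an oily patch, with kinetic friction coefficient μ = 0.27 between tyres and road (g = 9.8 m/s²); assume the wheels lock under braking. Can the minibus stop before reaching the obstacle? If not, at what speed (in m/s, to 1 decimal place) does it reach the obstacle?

No — it strikes the obstacle at 7.5 m/s

54 km/h ÷ 3.6 = 15.0000 m/s.
a = μg = 0.27 × 9.8 = 2.646 m/s².
Reaction distance = 15.0000 × 1 = 15.000 m.
Braking distance needed to stop: v²/(2a) = 225.000 / 5.292 = 42.517 m, so total needed = 15.000 + 42.517 = 57.517 m > 47 m — it cannot stop.
Distance remaining when braking begins: 47 − 15.000 = 32.000 m.
v² = v₀² − 2a·d = 225.000 − 2 × 2.646 × 32.000 = 55.656 m²/s².
v = √55.656 = 7.460 m/s.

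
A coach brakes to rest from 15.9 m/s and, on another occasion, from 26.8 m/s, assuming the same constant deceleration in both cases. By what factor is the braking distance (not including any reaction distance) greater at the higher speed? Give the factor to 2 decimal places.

Braking distance d = v²/(2a), so with a fixed, d ∝ v².
Factor = (26.8/15.9)² = 1.6855² = 2.8409.

Factor ≈ 2.84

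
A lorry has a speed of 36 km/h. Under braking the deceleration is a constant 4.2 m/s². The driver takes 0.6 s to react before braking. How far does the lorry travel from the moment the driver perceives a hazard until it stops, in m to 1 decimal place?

Total stopping distance ≈ 17.9 m

36 km/h ÷ 3.6 = 10.0000 m/s.
Reaction distance = v·t_r = 10.0000 × 0.6 = 6.000 m.
Braking distance = v²/(2a) = 10.0000² / (2 × 4.200) = 100.000 / 8.400 = 11.905 m.
Total = 6.000 + 11.905 = 17.905 m.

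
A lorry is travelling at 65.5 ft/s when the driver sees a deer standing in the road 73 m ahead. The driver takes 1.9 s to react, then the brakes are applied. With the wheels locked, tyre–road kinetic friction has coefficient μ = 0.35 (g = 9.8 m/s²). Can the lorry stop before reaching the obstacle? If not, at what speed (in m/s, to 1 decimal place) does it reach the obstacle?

No — it strikes the obstacle at 12.6 m/s

65.5 ft/s × 0.3048 = 19.9644 m/s.
a = μg = 0.35 × 9.8 = 3.430 m/s².
Reaction distance = 19.9644 × 1.9 = 37.932 m.
Braking distance needed to stop: v²/(2a) = 398.577 / 6.860 = 58.102 m, so total needed = 37.932 + 58.102 = 96.034 m > 73 m — it cannot stop.
Distance remaining when braking begins: 73 − 37.932 = 35.068 m.
v² = v₀² − 2a·d = 398.577 − 2 × 3.430 × 35.068 = 158.011 m²/s².
v = √158.011 = 12.570 m/s.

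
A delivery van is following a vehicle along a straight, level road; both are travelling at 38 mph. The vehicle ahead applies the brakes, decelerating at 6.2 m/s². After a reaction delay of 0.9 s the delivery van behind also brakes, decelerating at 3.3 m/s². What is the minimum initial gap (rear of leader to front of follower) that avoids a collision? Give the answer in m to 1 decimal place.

Minimum gap ≈ 35.7 m

38 mph × 0.44704 = 16.9875 m/s.
Leader travels v²/(2a_L) = 288.575 / 12.400 = 23.272 m before stopping.
Follower covers v·t_r = 16.9875 × 0.9 = 15.289 m while reacting, then v²/(2a_F) = 288.575 / 6.600 = 43.723 m while braking, for a total of 15.289 + 43.723 = 59.012 m.
Since a_F ≤ a_L and the follower starts braking later, the follower is never slower than the leader, so the closest approach is when both have stopped.
Minimum gap = 59.012 − 23.272 = 35.740 m.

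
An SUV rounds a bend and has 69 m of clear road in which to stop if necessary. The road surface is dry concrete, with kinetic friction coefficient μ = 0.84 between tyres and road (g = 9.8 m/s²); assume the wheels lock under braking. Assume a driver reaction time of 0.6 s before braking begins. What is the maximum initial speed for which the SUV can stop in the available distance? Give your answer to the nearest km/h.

Maximum speed ≈ 105 km/h

a = μg = 0.84 × 9.8 = 8.232 m/s².
Stopping distance: v·t_r + v²/(2a) = 69 with t_r = 0.6 s and a = 8.232 m/s².
So v² + 9.878 v − 1136.02 = 0.
Positive root: v = −a·t_r + √((a·t_r)² + 2a·d) = −4.939 + √(24.394 + 1136.02) = 29.1258 m/s.
29.1258 m/s × 3.6 = 104.853 km/h.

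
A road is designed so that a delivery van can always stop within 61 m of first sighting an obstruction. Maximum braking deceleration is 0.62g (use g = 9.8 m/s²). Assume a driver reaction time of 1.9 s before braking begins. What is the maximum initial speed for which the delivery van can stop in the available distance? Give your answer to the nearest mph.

a = 0.62 × 9.8 = 6.076 m/s².
Stopping distance: v·t_r + v²/(2a) = 61 with t_r = 1.9 s and a = 6.076 m/s².
So v² + 23.089 v − 741.27 = 0.
Positive root: v = −a·t_r + √((a·t_r)² + 2a·d) = −11.544 + √(133.264 + 741.27) = 18.0285 m/s.
18.0285 m/s ÷ 0.44704 = 40.329 mph.

Maximum speed ≈ 40 mph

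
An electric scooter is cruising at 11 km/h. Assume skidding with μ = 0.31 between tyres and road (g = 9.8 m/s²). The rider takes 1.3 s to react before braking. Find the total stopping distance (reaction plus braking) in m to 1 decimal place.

Total stopping distance ≈ 5.5 m

11 km/h ÷ 3.6 = 3.0556 m/s.
a = μg = 0.31 × 9.8 = 3.038 m/s².
Reaction distance = v·t_r = 3.0556 × 1.3 = 3.972 m.
Braking distance = v²/(2a) = 3.0556² / (2 × 3.038) = 9.337 / 6.076 = 1.537 m.
Total = 3.972 + 1.537 = 5.509 m.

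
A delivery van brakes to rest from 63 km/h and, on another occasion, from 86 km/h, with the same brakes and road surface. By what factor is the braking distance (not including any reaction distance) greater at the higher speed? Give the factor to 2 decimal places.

Braking distance d = v²/(2a), so with a fixed, d ∝ v².
Factor = (86/63)² = 1.3651² = 1.8635.

Factor ≈ 1.86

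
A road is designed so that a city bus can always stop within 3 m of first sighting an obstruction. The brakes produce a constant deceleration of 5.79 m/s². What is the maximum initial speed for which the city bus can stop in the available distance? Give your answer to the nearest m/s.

v²/(2a) = d ⇒ v = √(2 × 5.790 × 3) = √34.74 = 5.8941 m/s.

Maximum speed ≈ 6 m/s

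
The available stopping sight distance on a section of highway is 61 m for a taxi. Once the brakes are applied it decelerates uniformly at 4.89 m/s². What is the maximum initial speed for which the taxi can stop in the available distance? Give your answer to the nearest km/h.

v²/(2a) = d ⇒ v = √(2 × 4.890 × 61) = √596.58 = 24.4250 m/s.
24.4250 m/s × 3.6 = 87.930 km/h.

Maximum speed ≈ 88 km/h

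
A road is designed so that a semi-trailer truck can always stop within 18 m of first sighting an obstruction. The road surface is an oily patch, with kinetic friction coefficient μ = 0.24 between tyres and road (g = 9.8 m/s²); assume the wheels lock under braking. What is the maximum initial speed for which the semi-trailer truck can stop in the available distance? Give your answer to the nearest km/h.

Maximum speed ≈ 33 km/h

a = μg = 0.24 × 9.8 = 2.352 m/s².
v²/(2a) = d ⇒ v = √(2 × 2.352 × 18) = √84.67 = 9.2016 m/s.
9.2016 m/s × 3.6 = 33.126 km/h.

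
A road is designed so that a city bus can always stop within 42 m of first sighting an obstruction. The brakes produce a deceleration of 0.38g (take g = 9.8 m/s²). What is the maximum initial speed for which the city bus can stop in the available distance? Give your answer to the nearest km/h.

a = 0.38 × 9.8 = 3.724 m/s².
v²/(2a) = d ⇒ v = √(2 × 3.724 × 42) = √312.82 = 17.6867 m/s.
17.6867 m/s × 3.6 = 63.672 km/h.

Maximum speed ≈ 64 km/h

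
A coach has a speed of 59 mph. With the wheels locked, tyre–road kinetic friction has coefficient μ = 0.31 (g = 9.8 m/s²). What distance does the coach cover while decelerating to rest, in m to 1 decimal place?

Braking distance ≈ 114.5 m

59 mph × 0.44704 = 26.3754 m/s.
a = μg = 0.31 × 9.8 = 3.038 m/s².
Braking distance = v²/(2a) = 26.3754² / (2 × 3.038) = 695.662 / 6.076 = 114.493 m.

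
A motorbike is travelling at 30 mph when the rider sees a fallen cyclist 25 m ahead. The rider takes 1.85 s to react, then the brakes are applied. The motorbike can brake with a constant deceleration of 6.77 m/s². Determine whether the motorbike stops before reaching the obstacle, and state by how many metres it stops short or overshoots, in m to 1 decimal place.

30 mph × 0.44704 = 13.4112 m/s.
Reaction distance = 13.4112 × 1.85 = 24.811 m.
Braking distance = v²/(2a) = 179.860 / 13.540 = 13.284 m.
Total stopping distance = 24.811 + 13.284 = 38.095 m, vs 25 m available — it cannot stop in time and overshoots by 38.095 − 25 = 13.095 m.

No — it overshoots by 13.1 m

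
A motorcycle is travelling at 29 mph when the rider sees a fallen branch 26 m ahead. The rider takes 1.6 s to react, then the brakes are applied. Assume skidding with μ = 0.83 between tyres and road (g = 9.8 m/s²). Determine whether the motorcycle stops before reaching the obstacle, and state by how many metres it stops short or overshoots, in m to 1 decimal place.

29 mph × 0.44704 = 12.9642 m/s.
a = μg = 0.83 × 9.8 = 8.134 m/s².
Reaction distance = 12.9642 × 1.6 = 20.743 m.
Braking distance = v²/(2a) = 168.070 / 16.268 = 10.331 m.
Total stopping distance = 20.743 + 10.331 = 31.074 m, vs 26 m available — it cannot stop in time and overshoots by 31.074 − 26 = 5.074 m.

No — it overshoots by 5.1 m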